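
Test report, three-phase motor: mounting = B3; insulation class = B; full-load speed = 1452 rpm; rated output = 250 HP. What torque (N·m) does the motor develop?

P_out = 250 × 746 = 186500 W
ω = 2π × 1452/60 = 152.1 rad/s
τ = P_out/ω = 186500/152.1 = 1230 N·m

1230 N·m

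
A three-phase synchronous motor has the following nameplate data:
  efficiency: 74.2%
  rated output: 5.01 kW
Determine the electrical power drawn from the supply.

6.75 kW

P_out = 5010 W
P_in = P_out/η = 5010/0.742 = 6752 W = 6.75 kW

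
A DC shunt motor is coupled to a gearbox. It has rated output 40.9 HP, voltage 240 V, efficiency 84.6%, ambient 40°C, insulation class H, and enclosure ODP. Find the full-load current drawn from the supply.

150 A

P_out = 40.9 × 746 = 30511 W
P_in = P_out / η = 30511 / 0.846 = 36065 W
I = P_in / V = 36065 / 240 = 150 A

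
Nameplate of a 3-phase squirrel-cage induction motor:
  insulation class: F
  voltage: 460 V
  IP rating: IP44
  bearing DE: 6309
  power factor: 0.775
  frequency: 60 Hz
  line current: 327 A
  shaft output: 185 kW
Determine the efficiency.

91.6 %

P_out = 185 kW = 185000 W
P_in = √3·V_L·I_L·cosφ = 1.732 × 460 × 327 × 0.775 = 201909 W
η = P_out / P_in = 185000 / 201909 = 0.916 = 91.6%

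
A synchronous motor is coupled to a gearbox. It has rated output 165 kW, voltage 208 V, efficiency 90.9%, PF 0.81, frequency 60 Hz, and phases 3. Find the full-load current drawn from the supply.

622 A

P_out = 165 kW = 165000 W
P_in = P_out / η = 165000 / 0.909 = 181518 W
I_L = P_in / (√3·V_L·cosφ) = 181518 / (1.732 × 208 × 0.81) = 622 A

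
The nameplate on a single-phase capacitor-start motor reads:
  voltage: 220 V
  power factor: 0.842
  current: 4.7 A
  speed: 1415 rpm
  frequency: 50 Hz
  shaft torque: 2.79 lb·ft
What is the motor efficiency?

τ = 2.79 lb·ft × 1.356 = 3.783 N·m
ω = 2π × 1415/60 = 148.2 rad/s; P_out = τω = 3.783 × 148.2 = 561 W
P_in = V·I·cosφ = 220 × 4.7 × 0.842 = 871 W
η = P_out / P_in = 561 / 871 = 0.644 = 64.4%

64.4 %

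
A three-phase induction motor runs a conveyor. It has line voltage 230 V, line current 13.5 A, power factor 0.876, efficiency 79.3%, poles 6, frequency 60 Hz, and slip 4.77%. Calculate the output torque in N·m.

31.2 N·m

P_in = √3·V·I·cosφ = 1.732 × 230 × 13.5 × 0.876 = 4711 W
P_out = η·P_in = 0.793 × 4711 = 3736 W
n_s = 120×60/6 = 1200 rpm; n = 1200×(1−0.0477) = 1143 rpm
ω = 2π×1143/60 = 119.7 rad/s
τ = P_out/ω = 3736/119.7 = 31.2 N·m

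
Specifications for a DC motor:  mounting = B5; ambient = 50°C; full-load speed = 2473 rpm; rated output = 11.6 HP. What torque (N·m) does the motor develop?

P_out = 11.6 × 746 = 8654 W
ω = 2π × 2473/60 = 259 rad/s
τ = P_out/ω = 8654/259 = 33.4 N·m

33.4 N·m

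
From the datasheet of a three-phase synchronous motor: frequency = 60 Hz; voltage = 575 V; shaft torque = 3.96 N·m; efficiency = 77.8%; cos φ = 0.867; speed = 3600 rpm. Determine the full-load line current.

2.22 A

ω = 2π×3600/60 = 377 rad/s; P_out = τω = 3.96 × 377 = 1493 W
P_in = P_out / η = 1493 / 0.778 = 1919 W
I_L = P_in / (√3·V_L·cosφ) = 1919 / (1.732 × 575 × 0.867) = 2.22 A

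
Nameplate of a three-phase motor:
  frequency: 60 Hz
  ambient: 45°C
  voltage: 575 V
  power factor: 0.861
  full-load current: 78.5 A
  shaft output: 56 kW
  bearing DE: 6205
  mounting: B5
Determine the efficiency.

P_out = 56 kW = 56000 W
P_in = √3·V_L·I_L·cosφ = 1.732 × 575 × 78.5 × 0.861 = 67311 W
η = P_out / P_in = 56000 / 67311 = 0.832 = 83.2%

83.2 %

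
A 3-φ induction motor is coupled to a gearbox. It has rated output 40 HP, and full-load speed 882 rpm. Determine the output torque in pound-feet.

P_out = 40 × 746 = 29840 W
ω = 2π × 882/60 = 92.36 rad/s
τ = P_out/ω = 29840/92.36 = 323.1 N·m
In lb·ft: 323.1/1.356 = 238 lb·ft

238 lb·ft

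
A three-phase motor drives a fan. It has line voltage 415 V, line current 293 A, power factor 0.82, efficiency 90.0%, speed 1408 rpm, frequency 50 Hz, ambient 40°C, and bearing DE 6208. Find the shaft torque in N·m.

1050 N·m

P_in = √3·V·I·cosφ = 1.732 × 415 × 293 × 0.82 = 172694 W
P_out = η·P_in = 0.9 × 172694 = 155425 W
n = 1408 rpm
ω = 2π×1408/60 = 147.4 rad/s
τ = P_out/ω = 155425/147.4 = 1050 N·m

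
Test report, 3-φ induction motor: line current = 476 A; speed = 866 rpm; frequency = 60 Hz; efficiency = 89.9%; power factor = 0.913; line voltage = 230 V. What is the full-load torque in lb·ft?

1270 lb·ft

P_in = √3·V·I·cosφ = 1.732 × 230 × 476 × 0.913 = 173122 W
P_out = η·P_in = 0.899 × 173122 = 155637 W
n = 866 rpm
ω = 2π×866/60 = 90.69 rad/s
τ = P_out/ω = 155637/90.69 = 1716 N·m
In lb·ft: 1716/1.356 = 1270 lb·ft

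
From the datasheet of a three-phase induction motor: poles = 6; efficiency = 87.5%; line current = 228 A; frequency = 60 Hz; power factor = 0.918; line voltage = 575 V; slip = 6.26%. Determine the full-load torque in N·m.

1550 N·m

P_in = √3·V·I·cosφ = 1.732 × 575 × 228 × 0.918 = 208446 W
P_out = η·P_in = 0.875 × 208446 = 182390 W
n_s = 120×60/6 = 1200 rpm; n = 1200×(1−0.0626) = 1125 rpm
ω = 2π×1125/60 = 117.8 rad/s
τ = P_out/ω = 182390/117.8 = 1550 N·m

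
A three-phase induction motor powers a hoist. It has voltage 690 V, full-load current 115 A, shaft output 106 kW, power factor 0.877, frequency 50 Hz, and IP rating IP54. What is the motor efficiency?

87.9 %

P_out = 106 kW = 106000 W
P_in = √3·V_L·I_L·cosφ = 1.732 × 690 × 115 × 0.877 = 120530 W
η = P_out / P_in = 106000 / 120530 = 0.879 = 87.9%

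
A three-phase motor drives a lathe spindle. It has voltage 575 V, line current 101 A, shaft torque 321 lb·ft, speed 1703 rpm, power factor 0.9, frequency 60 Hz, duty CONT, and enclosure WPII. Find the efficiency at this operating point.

τ = 321 lb·ft × 1.356 = 435.3 N·m
ω = 2π × 1703/60 = 178.3 rad/s; P_out = τω = 435.3 × 178.3 = 77614 W
P_in = √3·V_L·I_L·cosφ = 1.732 × 575 × 101 × 0.9 = 90527 W
η = P_out / P_in = 77614 / 90527 = 0.857 = 85.7%

85.7 %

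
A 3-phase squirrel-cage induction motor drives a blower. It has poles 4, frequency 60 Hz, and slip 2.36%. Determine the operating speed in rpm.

1758 rpm

n_s = 120f/p = 120×60/4 = 1800 rpm
n = n_s(1 − s) = 1800 × (1 − 0.0236) = 1758 rpm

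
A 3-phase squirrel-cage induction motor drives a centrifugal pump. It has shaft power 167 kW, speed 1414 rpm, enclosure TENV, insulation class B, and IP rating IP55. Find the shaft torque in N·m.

1130 N·m

ω = 2π × 1414/60 = 148.1 rad/s
τ = P/ω = 167000/148.1 = 1130 N·m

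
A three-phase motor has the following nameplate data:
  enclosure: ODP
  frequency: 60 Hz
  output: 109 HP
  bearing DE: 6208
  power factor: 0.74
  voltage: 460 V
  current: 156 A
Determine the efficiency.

88.4 %

P_out = 109 × 746 = 81314 W
P_in = √3·V_L·I_L·cosφ = 1.732 × 460 × 156 × 0.74 = 91973 W
η = P_out / P_in = 81314 / 91973 = 0.884 = 88.4%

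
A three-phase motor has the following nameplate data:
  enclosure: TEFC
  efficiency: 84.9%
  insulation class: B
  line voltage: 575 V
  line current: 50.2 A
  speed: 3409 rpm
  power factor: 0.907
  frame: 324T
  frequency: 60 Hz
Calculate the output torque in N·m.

P_in = √3·V·I·cosφ = 1.732 × 575 × 50.2 × 0.907 = 45345 W
P_out = η·P_in = 0.849 × 45345 = 38498 W
n = 3409 rpm
ω = 2π×3409/60 = 357 rad/s
τ = P_out/ω = 38498/357 = 108 N·m

108 N·m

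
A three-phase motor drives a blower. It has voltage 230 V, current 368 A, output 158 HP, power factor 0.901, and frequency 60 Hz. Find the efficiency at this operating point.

89.2 %

P_out = 158 × 746 = 117868 W
P_in = √3·V_L·I_L·cosφ = 1.732 × 230 × 368 × 0.901 = 132083 W
η = P_out / P_in = 117868 / 132083 = 0.892 = 89.2%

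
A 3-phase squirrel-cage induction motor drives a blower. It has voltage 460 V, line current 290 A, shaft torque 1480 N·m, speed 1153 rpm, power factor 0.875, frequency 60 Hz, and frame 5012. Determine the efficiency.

88.4 %

ω = 2π × 1153/60 = 120.7 rad/s; P_out = τω = 1480 × 120.7 = 178636 W
P_in = √3·V_L·I_L·cosφ = 1.732 × 460 × 290 × 0.875 = 202168 W
η = P_out / P_in = 178636 / 202168 = 0.884 = 88.4%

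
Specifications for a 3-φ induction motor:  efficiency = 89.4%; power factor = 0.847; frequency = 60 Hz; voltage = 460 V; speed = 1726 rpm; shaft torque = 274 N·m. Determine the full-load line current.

82.1 A

ω = 2π×1726/60 = 180.7 rad/s; P_out = τω = 274 × 180.7 = 49512 W
P_in = P_out / η = 49512 / 0.894 = 55383 W
I_L = P_in / (√3·V_L·cosφ) = 55383 / (1.732 × 460 × 0.847) = 82.1 A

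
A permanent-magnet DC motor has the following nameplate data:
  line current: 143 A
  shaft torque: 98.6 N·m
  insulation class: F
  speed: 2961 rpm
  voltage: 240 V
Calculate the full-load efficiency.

89.1 %

ω = 2π × 2961/60 = 310.1 rad/s; P_out = τω = 98.6 × 310.1 = 30576 W
P_in = V·I = 240 × 143 = 34320 W
η = P_out / P_in = 30576 / 34320 = 0.891 = 89.1%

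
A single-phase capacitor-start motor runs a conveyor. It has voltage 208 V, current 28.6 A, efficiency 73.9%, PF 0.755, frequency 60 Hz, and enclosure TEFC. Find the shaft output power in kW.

P_in = V·I·cosφ = 208 × 28.6 × 0.755 = 4491 W
P_out = η·P_in = 0.739 × 4491 = 3319 W

3.32 kW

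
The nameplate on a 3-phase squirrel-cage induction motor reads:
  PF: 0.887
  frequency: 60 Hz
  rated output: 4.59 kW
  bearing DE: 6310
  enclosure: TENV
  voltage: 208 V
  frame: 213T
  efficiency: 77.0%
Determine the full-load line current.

18.7 A

P_out = 4.59 kW = 4590 W
P_in = P_out / η = 4590 / 0.770 = 5961 W
I_L = P_in / (√3·V_L·cosφ) = 5961 / (1.732 × 208 × 0.887) = 18.7 A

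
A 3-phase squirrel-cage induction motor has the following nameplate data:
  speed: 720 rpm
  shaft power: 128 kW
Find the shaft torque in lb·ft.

ω = 2π × 720/60 = 75.4 rad/s
τ = P/ω = 128000/75.4 = 1698 N·m
In lb·ft: 1698/1.356 = 1250 lb·ft

1250 lb·ft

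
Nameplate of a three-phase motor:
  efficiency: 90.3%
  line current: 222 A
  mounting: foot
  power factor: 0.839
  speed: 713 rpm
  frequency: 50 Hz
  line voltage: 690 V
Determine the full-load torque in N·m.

2690 N·m

P_in = √3·V·I·cosφ = 1.732 × 690 × 222 × 0.839 = 222593 W
P_out = η·P_in = 0.903 × 222593 = 201001 W
n = 713 rpm
ω = 2π×713/60 = 74.67 rad/s
τ = P_out/ω = 201001/74.67 = 2690 N·m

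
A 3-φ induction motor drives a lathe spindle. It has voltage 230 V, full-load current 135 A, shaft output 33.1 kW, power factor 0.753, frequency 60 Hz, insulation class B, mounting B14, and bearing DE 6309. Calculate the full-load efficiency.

81.7 %

P_out = 33.1 kW = 33100 W
P_in = √3·V_L·I_L·cosφ = 1.732 × 230 × 135 × 0.753 = 40495 W
η = P_out / P_in = 33100 / 40495 = 0.817 = 81.7%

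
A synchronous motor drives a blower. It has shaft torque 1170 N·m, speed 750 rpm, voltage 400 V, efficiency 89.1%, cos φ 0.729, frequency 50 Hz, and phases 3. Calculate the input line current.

ω = 2π×750/60 = 78.54 rad/s; P_out = τω = 1170 × 78.54 = 91892 W
P_in = P_out / η = 91892 / 0.891 = 103134 W
I_L = P_in / (√3·V_L·cosφ) = 103134 / (1.732 × 400 × 0.729) = 204 A

204 A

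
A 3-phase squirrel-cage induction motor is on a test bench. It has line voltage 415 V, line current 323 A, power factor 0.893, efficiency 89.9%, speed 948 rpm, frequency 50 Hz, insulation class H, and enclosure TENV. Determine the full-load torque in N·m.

P_in = √3·V·I·cosφ = 1.732 × 415 × 323 × 0.893 = 207324 W
P_out = η·P_in = 0.899 × 207324 = 186384 W
n = 948 rpm
ω = 2π×948/60 = 99.27 rad/s
τ = P_out/ω = 186384/99.27 = 1880 N·m

1880 N·m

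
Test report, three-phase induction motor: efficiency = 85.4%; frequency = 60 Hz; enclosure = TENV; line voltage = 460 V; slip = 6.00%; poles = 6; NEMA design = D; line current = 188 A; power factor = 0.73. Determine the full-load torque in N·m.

791 N·m

P_in = √3·V·I·cosφ = 1.732 × 460 × 188 × 0.73 = 109342 W
P_out = η·P_in = 0.854 × 109342 = 93378 W
n_s = 120×60/6 = 1200 rpm; n = 1200×(1−0.06) = 1128 rpm
ω = 2π×1128/60 = 118.1 rad/s
τ = P_out/ω = 93378/118.1 = 791 N·m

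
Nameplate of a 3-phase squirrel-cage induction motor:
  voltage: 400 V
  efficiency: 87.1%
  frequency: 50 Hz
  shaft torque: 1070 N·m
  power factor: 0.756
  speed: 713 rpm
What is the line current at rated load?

175 A

ω = 2π×713/60 = 74.67 rad/s; P_out = τω = 1070 × 74.67 = 79897 W
P_in = P_out / η = 79897 / 0.871 = 91730 W
I_L = P_in / (√3·V_L·cosφ) = 91730 / (1.732 × 400 × 0.756) = 175 A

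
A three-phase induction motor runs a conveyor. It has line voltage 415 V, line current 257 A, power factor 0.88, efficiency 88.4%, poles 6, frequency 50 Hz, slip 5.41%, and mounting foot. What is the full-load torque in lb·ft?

1070 lb·ft

P_in = √3·V·I·cosφ = 1.732 × 415 × 257 × 0.88 = 162559 W
P_out = η·P_in = 0.884 × 162559 = 143702 W
n_s = 120×50/6 = 1000 rpm; n = 1000×(1−0.0541) = 946 rpm
ω = 2π×946/60 = 99.06 rad/s
τ = P_out/ω = 143702/99.06 = 1451 N·m
In lb·ft: 1451/1.356 = 1070 lb·ft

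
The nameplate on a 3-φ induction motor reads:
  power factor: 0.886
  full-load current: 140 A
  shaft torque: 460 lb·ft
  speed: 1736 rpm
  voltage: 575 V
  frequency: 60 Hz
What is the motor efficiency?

τ = 460 lb·ft × 1.356 = 623.8 N·m
ω = 2π × 1736/60 = 181.8 rad/s; P_out = τω = 623.8 × 181.8 = 113407 W
P_in = √3·V_L·I_L·cosφ = 1.732 × 575 × 140 × 0.886 = 123531 W
η = P_out / P_in = 113407 / 123531 = 0.918 = 91.8%

91.8 %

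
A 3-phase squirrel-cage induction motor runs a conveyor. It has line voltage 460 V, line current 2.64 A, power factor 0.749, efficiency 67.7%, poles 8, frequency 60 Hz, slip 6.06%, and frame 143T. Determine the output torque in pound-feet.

8.89 lb·ft

P_in = √3·V·I·cosφ = 1.732 × 460 × 2.64 × 0.749 = 1575 W
P_out = η·P_in = 0.677 × 1575 = 1066 W
n_s = 120×60/8 = 900 rpm; n = 900×(1−0.0606) = 845 rpm
ω = 2π×845/60 = 88.49 rad/s
τ = P_out/ω = 1066/88.49 = 12.05 N·m
In lb·ft: 12.05/1.356 = 8.89 lb·ft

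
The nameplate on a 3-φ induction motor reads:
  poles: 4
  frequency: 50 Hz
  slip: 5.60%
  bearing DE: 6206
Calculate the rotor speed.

1416 rpm

n_s = 120f/p = 120×50/4 = 1500 rpm
n = n_s(1 − s) = 1500 × (1 − 0.056) = 1416 rpm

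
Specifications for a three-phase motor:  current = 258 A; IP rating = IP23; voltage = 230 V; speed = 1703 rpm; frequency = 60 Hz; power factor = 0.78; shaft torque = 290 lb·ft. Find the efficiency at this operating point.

87.5 %

τ = 290 lb·ft × 1.356 = 393.2 N·m
ω = 2π × 1703/60 = 178.3 rad/s; P_out = τω = 393.2 × 178.3 = 70108 W
P_in = √3·V_L·I_L·cosφ = 1.732 × 230 × 258 × 0.78 = 80166 W
η = P_out / P_in = 70108 / 80166 = 0.875 = 87.5%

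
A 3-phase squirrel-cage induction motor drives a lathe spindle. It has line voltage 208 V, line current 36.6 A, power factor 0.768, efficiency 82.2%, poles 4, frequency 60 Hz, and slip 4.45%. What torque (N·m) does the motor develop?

46.2 N·m

P_in = √3·V·I·cosφ = 1.732 × 208 × 36.6 × 0.768 = 10126 W
P_out = η·P_in = 0.822 × 10126 = 8324 W
n_s = 120×60/4 = 1800 rpm; n = 1800×(1−0.0445) = 1720 rpm
ω = 2π×1720/60 = 180.1 rad/s
τ = P_out/ω = 8324/180.1 = 46.2 N·m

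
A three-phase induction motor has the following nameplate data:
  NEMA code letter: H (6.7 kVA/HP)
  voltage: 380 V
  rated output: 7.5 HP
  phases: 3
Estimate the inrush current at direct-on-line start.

S_LR = 6.7 × 7.5 = 50.25 kVA
I_LR = S_LR/(√3·V_L) = 50250/(1.732×380) = 76.3 A

76.3 A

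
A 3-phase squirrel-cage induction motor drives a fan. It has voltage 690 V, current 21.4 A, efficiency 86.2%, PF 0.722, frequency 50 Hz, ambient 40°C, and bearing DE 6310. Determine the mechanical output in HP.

21.3 HP

P_in = √3·V·I·cosφ = 1.732 × 690 × 21.4 × 0.722 = 18465 W
P_out = η·P_in = 0.862 × 18465 = 15917 W
= 15917/746 = 21.3 HP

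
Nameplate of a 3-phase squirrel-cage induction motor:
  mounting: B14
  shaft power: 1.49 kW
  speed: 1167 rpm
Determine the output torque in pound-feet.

ω = 2π × 1167/60 = 122.2 rad/s
τ = P/ω = 1490/122.2 = 12.19 N·m
In lb·ft: 12.19/1.356 = 8.99 lb·ft

8.99 lb·ft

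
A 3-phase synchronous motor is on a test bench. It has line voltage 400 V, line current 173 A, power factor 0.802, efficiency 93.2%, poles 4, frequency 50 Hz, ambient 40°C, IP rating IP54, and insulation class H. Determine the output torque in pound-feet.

P_in = √3·V·I·cosφ = 1.732 × 400 × 173 × 0.802 = 96123 W
P_out = η·P_in = 0.932 × 96123 = 89587 W
n = n_s = 120×50/4 = 1500 rpm (synchronous)
ω = 2π×1500/60 = 157.1 rad/s
τ = P_out/ω = 89587/157.1 = 570.3 N·m
In lb·ft: 570.3/1.356 = 421 lb·ft

421 lb·ft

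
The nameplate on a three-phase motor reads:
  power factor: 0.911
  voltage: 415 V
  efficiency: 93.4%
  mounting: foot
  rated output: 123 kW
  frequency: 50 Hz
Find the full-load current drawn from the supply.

P_out = 123 kW = 123000 W
P_in = P_out / η = 123000 / 0.934 = 131692 W
I_L = P_in / (√3·V_L·cosφ) = 131692 / (1.732 × 415 × 0.911) = 201 A

201 A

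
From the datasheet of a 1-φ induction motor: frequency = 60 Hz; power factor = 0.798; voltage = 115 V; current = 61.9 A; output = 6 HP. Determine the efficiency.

78.8 %

P_out = 6 × 746 = 4476 W
P_in = V·I·cosφ = 115 × 61.9 × 0.798 = 5681 W
η = P_out / P_in = 4476 / 5681 = 0.788 = 78.8%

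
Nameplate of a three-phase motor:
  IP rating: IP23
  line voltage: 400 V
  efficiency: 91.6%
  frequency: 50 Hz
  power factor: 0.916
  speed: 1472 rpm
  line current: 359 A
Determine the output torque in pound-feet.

999 lb·ft

P_in = √3·V·I·cosφ = 1.732 × 400 × 359 × 0.916 = 227823 W
P_out = η·P_in = 0.916 × 227823 = 208686 W
n = 1472 rpm
ω = 2π×1472/60 = 154.1 rad/s
τ = P_out/ω = 208686/154.1 = 1354 N·m
In lb·ft: 1354/1.356 = 999 lb·ft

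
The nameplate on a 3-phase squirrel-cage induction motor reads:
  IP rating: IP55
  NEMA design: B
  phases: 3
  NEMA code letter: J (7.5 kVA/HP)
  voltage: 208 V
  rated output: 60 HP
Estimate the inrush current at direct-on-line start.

S_LR = 7.5 × 60 = 450 kVA
I_LR = S_LR/(√3·V_L) = 450000/(1.732×208) = 1250 A

1250 A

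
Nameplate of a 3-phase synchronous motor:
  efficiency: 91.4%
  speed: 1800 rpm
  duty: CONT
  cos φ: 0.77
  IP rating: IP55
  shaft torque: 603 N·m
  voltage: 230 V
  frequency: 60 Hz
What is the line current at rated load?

ω = 2π×1800/60 = 188.5 rad/s; P_out = τω = 603 × 188.5 = 113666 W
P_in = P_out / η = 113666 / 0.914 = 124361 W
I_L = P_in / (√3·V_L·cosφ) = 124361 / (1.732 × 230 × 0.77) = 405 A

405 A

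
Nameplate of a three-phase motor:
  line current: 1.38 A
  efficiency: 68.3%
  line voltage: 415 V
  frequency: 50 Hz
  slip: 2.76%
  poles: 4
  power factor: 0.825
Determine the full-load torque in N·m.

3.66 N·m

P_in = √3·V·I·cosφ = 1.732 × 415 × 1.38 × 0.825 = 818 W
P_out = η·P_in = 0.683 × 818 = 559 W
n_s = 120×50/4 = 1500 rpm; n = 1500×(1−0.0276) = 1459 rpm
ω = 2π×1459/60 = 152.8 rad/s
τ = P_out/ω = 559/152.8 = 3.66 N·m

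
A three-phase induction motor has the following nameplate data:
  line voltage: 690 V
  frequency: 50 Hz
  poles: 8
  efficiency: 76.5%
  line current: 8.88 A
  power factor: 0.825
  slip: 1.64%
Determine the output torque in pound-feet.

63.9 lb·ft

P_in = √3·V·I·cosφ = 1.732 × 690 × 8.88 × 0.825 = 8755 W
P_out = η·P_in = 0.765 × 8755 = 6698 W
n_s = 120×50/8 = 750 rpm; n = 750×(1−0.0164) = 738 rpm
ω = 2π×738/60 = 77.28 rad/s
τ = P_out/ω = 6698/77.28 = 86.67 N·m
In lb·ft: 86.67/1.356 = 63.9 lb·ft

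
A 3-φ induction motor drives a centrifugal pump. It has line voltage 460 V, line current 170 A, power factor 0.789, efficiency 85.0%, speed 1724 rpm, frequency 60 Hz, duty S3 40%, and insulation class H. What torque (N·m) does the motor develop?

503 N·m

P_in = √3·V·I·cosφ = 1.732 × 460 × 170 × 0.789 = 106864 W
P_out = η·P_in = 0.85 × 106864 = 90834 W
n = 1724 rpm
ω = 2π×1724/60 = 180.5 rad/s
τ = P_out/ω = 90834/180.5 = 503 N·m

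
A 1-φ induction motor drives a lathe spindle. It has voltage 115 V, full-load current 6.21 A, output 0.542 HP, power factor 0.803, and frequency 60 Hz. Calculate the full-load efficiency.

70.5 %

P_out = 0.542 × 746 = 404 W
P_in = V·I·cosφ = 115 × 6.21 × 0.803 = 573 W
η = P_out / P_in = 404 / 573 = 0.705 = 70.5%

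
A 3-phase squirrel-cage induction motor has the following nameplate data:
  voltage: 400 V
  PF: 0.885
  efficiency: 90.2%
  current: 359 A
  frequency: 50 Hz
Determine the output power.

P_in = √3·V·I·cosφ = 1.732 × 400 × 359 × 0.885 = 220113 W
P_out = η·P_in = 0.902 × 220113 = 198542 W

199 kW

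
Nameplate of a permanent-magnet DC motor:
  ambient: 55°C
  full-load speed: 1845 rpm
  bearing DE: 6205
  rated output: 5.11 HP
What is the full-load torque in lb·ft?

14.6 lb·ft

P_out = 5.11 × 746 = 3812 W
ω = 2π × 1845/60 = 193.2 rad/s
τ = P_out/ω = 3812/193.2 = 19.73 N·m
In lb·ft: 19.73/1.356 = 14.6 lb·ft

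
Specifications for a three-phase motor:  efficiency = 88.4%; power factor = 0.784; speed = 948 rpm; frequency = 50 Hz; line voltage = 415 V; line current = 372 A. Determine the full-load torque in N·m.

P_in = √3·V·I·cosφ = 1.732 × 415 × 372 × 0.784 = 209631 W
P_out = η·P_in = 0.884 × 209631 = 185314 W
n = 948 rpm
ω = 2π×948/60 = 99.27 rad/s
τ = P_out/ω = 185314/99.27 = 1870 N·m

1870 N·m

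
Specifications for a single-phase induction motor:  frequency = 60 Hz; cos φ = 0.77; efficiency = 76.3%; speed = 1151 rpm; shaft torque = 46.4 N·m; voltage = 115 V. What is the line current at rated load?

ω = 2π×1151/60 = 120.5 rad/s; P_out = τω = 46.4 × 120.5 = 5591 W
P_in = P_out / η = 5591 / 0.763 = 7328 W
I = P_in / (V·cosφ) = 7328 / (115 × 0.77) = 82.8 A

82.8 A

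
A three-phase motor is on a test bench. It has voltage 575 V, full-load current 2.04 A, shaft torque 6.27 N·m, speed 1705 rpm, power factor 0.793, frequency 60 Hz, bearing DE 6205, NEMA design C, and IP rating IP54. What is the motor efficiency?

69.5 %

ω = 2π × 1705/60 = 178.5 rad/s; P_out = τω = 6.27 × 178.5 = 1119 W
P_in = √3·V_L·I_L·cosφ = 1.732 × 575 × 2.04 × 0.793 = 1611 W
η = P_out / P_in = 1119 / 1611 = 0.695 = 69.5%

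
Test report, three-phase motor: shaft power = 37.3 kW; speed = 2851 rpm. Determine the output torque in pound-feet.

ω = 2π × 2851/60 = 298.6 rad/s
τ = P/ω = 37300/298.6 = 124.9 N·m
In lb·ft: 124.9/1.356 = 92.1 lb·ft

92.1 lb·ft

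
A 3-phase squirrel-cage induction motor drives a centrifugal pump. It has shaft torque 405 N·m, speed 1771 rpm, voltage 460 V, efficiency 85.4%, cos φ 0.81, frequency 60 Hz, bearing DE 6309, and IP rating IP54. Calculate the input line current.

ω = 2π×1771/60 = 185.5 rad/s; P_out = τω = 405 × 185.5 = 75128 W
P_in = P_out / η = 75128 / 0.854 = 87972 W
I_L = P_in / (√3·V_L·cosφ) = 87972 / (1.732 × 460 × 0.81) = 136 A

136 A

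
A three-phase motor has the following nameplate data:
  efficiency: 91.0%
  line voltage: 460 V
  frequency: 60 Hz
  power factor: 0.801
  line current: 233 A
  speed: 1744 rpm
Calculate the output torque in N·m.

741 N·m

P_in = √3·V·I·cosφ = 1.732 × 460 × 233 × 0.801 = 148694 W
P_out = η·P_in = 0.91 × 148694 = 135312 W
n = 1744 rpm
ω = 2π×1744/60 = 182.6 rad/s
τ = P_out/ω = 135312/182.6 = 741 N·m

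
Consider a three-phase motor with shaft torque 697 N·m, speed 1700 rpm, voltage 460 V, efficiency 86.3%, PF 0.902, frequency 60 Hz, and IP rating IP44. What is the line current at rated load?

ω = 2π×1700/60 = 178 rad/s; P_out = τω = 697 × 178 = 124066 W
P_in = P_out / η = 124066 / 0.863 = 143761 W
I_L = P_in / (√3·V_L·cosφ) = 143761 / (1.732 × 460 × 0.902) = 200 A

200 A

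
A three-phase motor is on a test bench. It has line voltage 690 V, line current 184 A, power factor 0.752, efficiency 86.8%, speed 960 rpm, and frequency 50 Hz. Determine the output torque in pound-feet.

1050 lb·ft

P_in = √3·V·I·cosφ = 1.732 × 690 × 184 × 0.752 = 165361 W
P_out = η·P_in = 0.868 × 165361 = 143533 W
n = 960 rpm
ω = 2π×960/60 = 100.5 rad/s
τ = P_out/ω = 143533/100.5 = 1428 N·m
In lb·ft: 1428/1.356 = 1050 lb·ft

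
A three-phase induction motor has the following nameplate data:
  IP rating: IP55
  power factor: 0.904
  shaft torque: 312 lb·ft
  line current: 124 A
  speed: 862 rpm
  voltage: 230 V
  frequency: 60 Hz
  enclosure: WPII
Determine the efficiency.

τ = 312 lb·ft × 1.356 = 423.1 N·m
ω = 2π × 862/60 = 90.27 rad/s; P_out = τω = 423.1 × 90.27 = 38193 W
P_in = √3·V_L·I_L·cosφ = 1.732 × 230 × 124 × 0.904 = 44655 W
η = P_out / P_in = 38193 / 44655 = 0.855 = 85.5%

85.5 %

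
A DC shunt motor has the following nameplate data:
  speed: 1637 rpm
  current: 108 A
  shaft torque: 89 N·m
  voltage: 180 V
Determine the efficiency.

78.5 %

ω = 2π × 1637/60 = 171.4 rad/s; P_out = τω = 89 × 171.4 = 15255 W
P_in = V·I = 180 × 108 = 19440 W
η = P_out / P_in = 15255 / 19440 = 0.785 = 78.5%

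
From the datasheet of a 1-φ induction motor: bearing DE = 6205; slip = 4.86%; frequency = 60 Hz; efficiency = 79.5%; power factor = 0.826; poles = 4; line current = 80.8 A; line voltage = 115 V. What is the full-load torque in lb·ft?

25.1 lb·ft

P_in = V·I·cosφ = 115 × 80.8 × 0.826 = 7675 W
P_out = η·P_in = 0.795 × 7675 = 6102 W
n_s = 120×60/4 = 1800 rpm; n = 1800×(1−0.0486) = 1713 rpm
ω = 2π×1713/60 = 179.4 rad/s
τ = P_out/ω = 6102/179.4 = 34.01 N·m
In lb·ft: 34.01/1.356 = 25.1 lb·ft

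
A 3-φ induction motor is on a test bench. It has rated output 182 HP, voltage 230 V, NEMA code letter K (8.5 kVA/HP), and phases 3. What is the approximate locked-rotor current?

S_LR = 8.5 × 182 = 1547 kVA
I_LR = S_LR/(√3·V_L) = 1547000/(1.732×230) = 3880 A

3880 A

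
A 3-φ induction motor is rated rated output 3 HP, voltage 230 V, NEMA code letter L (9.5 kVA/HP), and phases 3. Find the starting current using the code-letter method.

S_LR = 9.5 × 3 = 28.5 kVA
I_LR = S_LR/(√3·V_L) = 28500/(1.732×230) = 71.5 A

71.5 A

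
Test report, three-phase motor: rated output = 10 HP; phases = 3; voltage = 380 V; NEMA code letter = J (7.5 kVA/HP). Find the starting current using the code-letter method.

S_LR = 7.5 × 10 = 75 kVA
I_LR = S_LR/(√3·V_L) = 75000/(1.732×380) = 114 A

114 A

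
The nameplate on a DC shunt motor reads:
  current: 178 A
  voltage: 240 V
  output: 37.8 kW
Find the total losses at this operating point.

P_in = V·I = 240×178 = 42720 W
P_out = 37800 W
Losses = P_in − P_out = 42720 − 37800 = 4920 W

4.92 kW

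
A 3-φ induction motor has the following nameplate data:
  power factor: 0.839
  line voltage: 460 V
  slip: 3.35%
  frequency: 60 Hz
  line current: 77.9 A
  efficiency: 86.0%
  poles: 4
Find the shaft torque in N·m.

P_in = √3·V·I·cosφ = 1.732 × 460 × 77.9 × 0.839 = 52072 W
P_out = η·P_in = 0.86 × 52072 = 44782 W
n_s = 120×60/4 = 1800 rpm; n = 1800×(1−0.0335) = 1740 rpm
ω = 2π×1740/60 = 182.2 rad/s
τ = P_out/ω = 44782/182.2 = 246 N·m

246 N·m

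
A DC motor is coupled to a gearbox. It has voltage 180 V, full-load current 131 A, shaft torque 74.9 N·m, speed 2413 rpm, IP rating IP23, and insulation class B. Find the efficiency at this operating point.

ω = 2π × 2413/60 = 252.7 rad/s; P_out = τω = 74.9 × 252.7 = 18927 W
P_in = V·I = 180 × 131 = 23580 W
η = P_out / P_in = 18927 / 23580 = 0.803 = 80.3%

80.3 %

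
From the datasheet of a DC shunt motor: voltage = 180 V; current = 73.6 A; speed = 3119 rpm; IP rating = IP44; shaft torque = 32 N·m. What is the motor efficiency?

78.9 %

ω = 2π × 3119/60 = 326.6 rad/s; P_out = τω = 32 × 326.6 = 10451 W
P_in = V·I = 180 × 73.6 = 13248 W
η = P_out / P_in = 10451 / 13248 = 0.789 = 78.9%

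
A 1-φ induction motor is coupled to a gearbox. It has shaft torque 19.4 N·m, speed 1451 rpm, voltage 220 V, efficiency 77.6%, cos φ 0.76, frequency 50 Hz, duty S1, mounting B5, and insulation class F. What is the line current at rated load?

22.7 A

ω = 2π×1451/60 = 151.9 rad/s; P_out = τω = 19.4 × 151.9 = 2947 W
P_in = P_out / η = 2947 / 0.776 = 3798 W
I = P_in / (V·cosφ) = 3798 / (220 × 0.76) = 22.7 A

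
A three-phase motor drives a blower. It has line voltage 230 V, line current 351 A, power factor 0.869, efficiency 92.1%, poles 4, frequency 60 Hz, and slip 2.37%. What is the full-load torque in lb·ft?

449 lb·ft

P_in = √3·V·I·cosφ = 1.732 × 230 × 351 × 0.869 = 121507 W
P_out = η·P_in = 0.921 × 121507 = 111908 W
n_s = 120×60/4 = 1800 rpm; n = 1800×(1−0.0237) = 1757 rpm
ω = 2π×1757/60 = 184 rad/s
τ = P_out/ω = 111908/184 = 608.2 N·m
In lb·ft: 608.2/1.356 = 449 lb·ft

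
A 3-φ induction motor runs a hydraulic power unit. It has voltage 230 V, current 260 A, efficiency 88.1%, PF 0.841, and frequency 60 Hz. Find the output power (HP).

P_in = √3·V·I·cosφ = 1.732 × 230 × 260 × 0.841 = 87105 W
P_out = η·P_in = 0.881 × 87105 = 76740 W
= 76740/746 = 103 HP

103 HP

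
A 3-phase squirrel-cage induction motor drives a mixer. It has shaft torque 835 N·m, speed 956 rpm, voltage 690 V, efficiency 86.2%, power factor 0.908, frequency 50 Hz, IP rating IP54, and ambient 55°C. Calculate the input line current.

89.4 A

ω = 2π×956/60 = 100.1 rad/s; P_out = τω = 835 × 100.1 = 83584 W
P_in = P_out / η = 83584 / 0.862 = 96965 W
I_L = P_in / (√3·V_L·cosφ) = 96965 / (1.732 × 690 × 0.908) = 89.4 A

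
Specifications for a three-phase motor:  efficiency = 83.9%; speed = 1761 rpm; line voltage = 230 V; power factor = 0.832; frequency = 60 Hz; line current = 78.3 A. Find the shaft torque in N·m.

P_in = √3·V·I·cosφ = 1.732 × 230 × 78.3 × 0.832 = 25951 W
P_out = η·P_in = 0.839 × 25951 = 21773 W
n = 1761 rpm
ω = 2π×1761/60 = 184.4 rad/s
τ = P_out/ω = 21773/184.4 = 118 N·m

118 N·m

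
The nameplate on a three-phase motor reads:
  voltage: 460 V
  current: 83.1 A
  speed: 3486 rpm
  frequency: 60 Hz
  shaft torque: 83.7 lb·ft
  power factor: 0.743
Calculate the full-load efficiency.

84.2 %

τ = 83.7 lb·ft × 1.356 = 113.5 N·m
ω = 2π × 3486/60 = 365.1 rad/s; P_out = τω = 113.5 × 365.1 = 41439 W
P_in = √3·V_L·I_L·cosφ = 1.732 × 460 × 83.1 × 0.743 = 49192 W
η = P_out / P_in = 41439 / 49192 = 0.842 = 84.2%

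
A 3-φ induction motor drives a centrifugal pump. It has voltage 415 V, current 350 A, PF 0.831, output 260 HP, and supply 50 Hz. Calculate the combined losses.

15.1 kW

P_in = √3·V·I·cosφ = 1.732×415×350×0.831 = 209057 W
P_out = 260×746 = 193960 W
Losses = P_in − P_out = 209057 − 193960 = 15097 W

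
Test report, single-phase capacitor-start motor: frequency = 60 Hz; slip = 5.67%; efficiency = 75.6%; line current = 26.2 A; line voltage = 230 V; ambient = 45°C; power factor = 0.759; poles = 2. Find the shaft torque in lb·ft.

P_in = V·I·cosφ = 230 × 26.2 × 0.759 = 4574 W
P_out = η·P_in = 0.756 × 4574 = 3458 W
n_s = 120×60/2 = 3600 rpm; n = 3600×(1−0.0567) = 3396 rpm
ω = 2π×3396/60 = 355.6 rad/s
τ = P_out/ω = 3458/355.6 = 9.724 N·m
In lb·ft: 9.724/1.356 = 7.17 lb·ft

7.17 lb·ft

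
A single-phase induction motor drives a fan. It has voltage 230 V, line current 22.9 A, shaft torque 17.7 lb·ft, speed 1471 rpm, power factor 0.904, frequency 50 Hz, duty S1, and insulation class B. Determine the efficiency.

τ = 17.7 lb·ft × 1.356 = 24 N·m
ω = 2π × 1471/60 = 154 rad/s; P_out = τω = 24 × 154 = 3696 W
P_in = V·I·cosφ = 230 × 22.9 × 0.904 = 4761 W
η = P_out / P_in = 3696 / 4761 = 0.776 = 77.6%

77.6 %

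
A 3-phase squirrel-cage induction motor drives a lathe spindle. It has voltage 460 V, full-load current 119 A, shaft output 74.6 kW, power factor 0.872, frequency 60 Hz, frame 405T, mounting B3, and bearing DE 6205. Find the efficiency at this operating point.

P_out = 74.6 kW = 74600 W
P_in = √3·V_L·I_L·cosφ = 1.732 × 460 × 119 × 0.872 = 82674 W
η = P_out / P_in = 74600 / 82674 = 0.902 = 90.2%

90.2 %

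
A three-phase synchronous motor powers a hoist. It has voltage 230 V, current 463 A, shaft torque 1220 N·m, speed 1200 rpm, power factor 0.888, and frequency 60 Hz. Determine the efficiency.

93.6 %

ω = 2π × 1200/60 = 125.7 rad/s; P_out = τω = 1220 × 125.7 = 153354 W
P_in = √3·V_L·I_L·cosφ = 1.732 × 230 × 463 × 0.888 = 163783 W
η = P_out / P_in = 153354 / 163783 = 0.936 = 93.6%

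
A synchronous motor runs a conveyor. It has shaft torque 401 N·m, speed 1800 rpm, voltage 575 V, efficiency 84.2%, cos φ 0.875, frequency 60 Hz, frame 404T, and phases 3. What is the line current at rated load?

103 A

ω = 2π×1800/60 = 188.5 rad/s; P_out = τω = 401 × 188.5 = 75589 W
P_in = P_out / η = 75589 / 0.842 = 89773 W
I_L = P_in / (√3·V_L·cosφ) = 89773 / (1.732 × 575 × 0.875) = 103 A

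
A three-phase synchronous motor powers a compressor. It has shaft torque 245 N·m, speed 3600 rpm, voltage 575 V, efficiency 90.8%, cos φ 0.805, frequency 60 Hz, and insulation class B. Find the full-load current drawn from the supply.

127 A

ω = 2π×3600/60 = 377 rad/s; P_out = τω = 245 × 377 = 92365 W
P_in = P_out / η = 92365 / 0.908 = 101724 W
I_L = P_in / (√3·V_L·cosφ) = 101724 / (1.732 × 575 × 0.805) = 127 A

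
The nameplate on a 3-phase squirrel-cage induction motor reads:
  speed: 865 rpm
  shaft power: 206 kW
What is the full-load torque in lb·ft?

1680 lb·ft

ω = 2π × 865/60 = 90.58 rad/s
τ = P/ω = 206000/90.58 = 2274 N·m
In lb·ft: 2274/1.356 = 1680 lb·ft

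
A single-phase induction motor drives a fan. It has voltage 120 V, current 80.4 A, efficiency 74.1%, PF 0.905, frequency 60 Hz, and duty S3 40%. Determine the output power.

6.47 kW

P_in = V·I·cosφ = 120 × 80.4 × 0.905 = 8731 W
P_out = η·P_in = 0.741 × 8731 = 6470 W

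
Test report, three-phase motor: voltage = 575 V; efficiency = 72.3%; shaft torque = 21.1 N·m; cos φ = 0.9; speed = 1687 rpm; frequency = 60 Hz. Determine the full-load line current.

ω = 2π×1687/60 = 176.7 rad/s; P_out = τω = 21.1 × 176.7 = 3728 W
P_in = P_out / η = 3728 / 0.723 = 5156 W
I_L = P_in / (√3·V_L·cosφ) = 5156 / (1.732 × 575 × 0.9) = 5.75 A

5.75 A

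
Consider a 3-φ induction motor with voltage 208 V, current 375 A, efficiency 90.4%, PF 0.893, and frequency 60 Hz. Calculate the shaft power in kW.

P_in = √3·V·I·cosφ = 1.732 × 208 × 375 × 0.893 = 120641 W
P_out = η·P_in = 0.904 × 120641 = 109059 W

109 kW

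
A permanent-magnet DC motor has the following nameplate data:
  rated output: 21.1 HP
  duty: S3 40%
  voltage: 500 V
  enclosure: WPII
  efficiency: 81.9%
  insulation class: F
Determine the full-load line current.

38.4 A

P_out = 21.1 × 746 = 15741 W
P_in = P_out / η = 15741 / 0.819 = 19220 W
I = P_in / V = 19220 / 500 = 38.4 A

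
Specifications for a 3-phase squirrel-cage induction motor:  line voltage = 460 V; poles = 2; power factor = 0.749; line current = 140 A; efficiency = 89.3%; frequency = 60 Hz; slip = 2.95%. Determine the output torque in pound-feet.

150 lb·ft

P_in = √3·V·I·cosφ = 1.732 × 460 × 140 × 0.749 = 83544 W
P_out = η·P_in = 0.893 × 83544 = 74605 W
n_s = 120×60/2 = 3600 rpm; n = 3600×(1−0.0295) = 3494 rpm
ω = 2π×3494/60 = 365.9 rad/s
τ = P_out/ω = 74605/365.9 = 203.9 N·m
In lb·ft: 203.9/1.356 = 150 lb·ft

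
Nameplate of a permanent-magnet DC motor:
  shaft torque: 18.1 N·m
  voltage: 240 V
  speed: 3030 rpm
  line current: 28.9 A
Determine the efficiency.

ω = 2π × 3030/60 = 317.3 rad/s; P_out = τω = 18.1 × 317.3 = 5743 W
P_in = V·I = 240 × 28.9 = 6936 W
η = P_out / P_in = 5743 / 6936 = 0.828 = 82.8%

82.8 %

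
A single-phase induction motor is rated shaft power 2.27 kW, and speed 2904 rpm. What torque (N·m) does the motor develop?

ω = 2π × 2904/60 = 304.1 rad/s
τ = P/ω = 2270/304.1 = 7.46 N·m

7.46 N·m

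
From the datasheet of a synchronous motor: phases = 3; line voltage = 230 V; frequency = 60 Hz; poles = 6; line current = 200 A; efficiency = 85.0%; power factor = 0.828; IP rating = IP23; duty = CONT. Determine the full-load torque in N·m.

446 N·m

P_in = √3·V·I·cosφ = 1.732 × 230 × 200 × 0.828 = 65968 W
P_out = η·P_in = 0.85 × 65968 = 56073 W
n = n_s = 120×60/6 = 1200 rpm (synchronous)
ω = 2π×1200/60 = 125.7 rad/s
τ = P_out/ω = 56073/125.7 = 446 N·m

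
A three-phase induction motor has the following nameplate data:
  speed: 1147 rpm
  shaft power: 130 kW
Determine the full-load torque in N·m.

ω = 2π × 1147/60 = 120.1 rad/s
τ = P/ω = 130000/120.1 = 1080 N·m

1080 N·m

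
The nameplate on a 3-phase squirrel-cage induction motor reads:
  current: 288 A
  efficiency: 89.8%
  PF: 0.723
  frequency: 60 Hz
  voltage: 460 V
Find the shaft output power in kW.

P_in = √3·V·I·cosφ = 1.732 × 460 × 288 × 0.723 = 165896 W
P_out = η·P_in = 0.898 × 165896 = 148975 W

149 kW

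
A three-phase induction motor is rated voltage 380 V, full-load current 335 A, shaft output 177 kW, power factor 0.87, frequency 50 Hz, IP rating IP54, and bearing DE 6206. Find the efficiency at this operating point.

P_out = 177 kW = 177000 W
P_in = √3·V_L·I_L·cosφ = 1.732 × 380 × 335 × 0.87 = 191821 W
η = P_out / P_in = 177000 / 191821 = 0.923 = 92.3%

92.3 %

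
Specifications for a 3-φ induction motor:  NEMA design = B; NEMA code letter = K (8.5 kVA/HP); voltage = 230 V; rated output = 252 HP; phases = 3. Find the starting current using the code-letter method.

S_LR = 8.5 × 252 = 2142 kVA
I_LR = S_LR/(√3·V_L) = 2142000/(1.732×230) = 5380 A

5380 A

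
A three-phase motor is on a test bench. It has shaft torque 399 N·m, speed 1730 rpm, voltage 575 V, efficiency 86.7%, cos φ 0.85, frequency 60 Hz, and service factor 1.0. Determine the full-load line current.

ω = 2π×1730/60 = 181.2 rad/s; P_out = τω = 399 × 181.2 = 72299 W
P_in = P_out / η = 72299 / 0.867 = 83390 W
I_L = P_in / (√3·V_L·cosφ) = 83390 / (1.732 × 575 × 0.85) = 98.5 A

98.5 A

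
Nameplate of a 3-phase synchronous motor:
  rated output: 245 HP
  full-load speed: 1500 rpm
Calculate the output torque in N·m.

P_out = 245 × 746 = 182770 W
ω = 2π × 1500/60 = 157.1 rad/s
τ = P_out/ω = 182770/157.1 = 1160 N·m

1160 N·m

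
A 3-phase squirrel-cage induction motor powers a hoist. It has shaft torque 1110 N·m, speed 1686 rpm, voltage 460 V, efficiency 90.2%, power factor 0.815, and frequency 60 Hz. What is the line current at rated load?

335 A

ω = 2π×1686/60 = 176.6 rad/s; P_out = τω = 1110 × 176.6 = 196026 W
P_in = P_out / η = 196026 / 0.902 = 217324 W
I_L = P_in / (√3·V_L·cosφ) = 217324 / (1.732 × 460 × 0.815) = 335 A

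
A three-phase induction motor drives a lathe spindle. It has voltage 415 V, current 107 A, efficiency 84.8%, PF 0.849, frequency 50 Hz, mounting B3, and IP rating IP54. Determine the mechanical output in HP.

74.2 HP

P_in = √3·V·I·cosφ = 1.732 × 415 × 107 × 0.849 = 65296 W
P_out = η·P_in = 0.848 × 65296 = 55371 W
= 55371/746 = 74.2 HP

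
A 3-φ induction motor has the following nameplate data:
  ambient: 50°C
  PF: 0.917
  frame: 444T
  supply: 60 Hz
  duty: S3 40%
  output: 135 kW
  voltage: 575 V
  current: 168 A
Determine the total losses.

18.4 kW

P_in = √3·V·I·cosφ = 1.732×575×168×0.917 = 153424 W
P_out = 135000 W
Losses = P_in − P_out = 153424 − 135000 = 18424 W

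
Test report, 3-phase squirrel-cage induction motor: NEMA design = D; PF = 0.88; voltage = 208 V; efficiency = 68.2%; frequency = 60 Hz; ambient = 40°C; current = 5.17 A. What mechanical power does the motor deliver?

P_in = √3·V·I·cosφ = 1.732 × 208 × 5.17 × 0.88 = 1639 W
P_out = η·P_in = 0.682 × 1639 = 1118 W

1.12 kW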